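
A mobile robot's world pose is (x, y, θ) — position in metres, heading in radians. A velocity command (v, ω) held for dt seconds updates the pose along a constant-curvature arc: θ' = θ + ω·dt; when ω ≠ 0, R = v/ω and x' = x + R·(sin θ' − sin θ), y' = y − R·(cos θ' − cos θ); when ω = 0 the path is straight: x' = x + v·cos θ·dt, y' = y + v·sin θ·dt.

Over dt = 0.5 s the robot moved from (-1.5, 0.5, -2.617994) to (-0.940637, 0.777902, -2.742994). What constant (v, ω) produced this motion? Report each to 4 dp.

v = -1.2500, ω = -0.2500

Δθ = -2.742994 − -2.617994 = -0.125000
ω = Δθ/dt = -0.125000/0.5 = -0.2500
R = Δx/(sin θ' − sin θ) = 5.0000
v = R·ω = 5.0000·-0.2500 = -1.2500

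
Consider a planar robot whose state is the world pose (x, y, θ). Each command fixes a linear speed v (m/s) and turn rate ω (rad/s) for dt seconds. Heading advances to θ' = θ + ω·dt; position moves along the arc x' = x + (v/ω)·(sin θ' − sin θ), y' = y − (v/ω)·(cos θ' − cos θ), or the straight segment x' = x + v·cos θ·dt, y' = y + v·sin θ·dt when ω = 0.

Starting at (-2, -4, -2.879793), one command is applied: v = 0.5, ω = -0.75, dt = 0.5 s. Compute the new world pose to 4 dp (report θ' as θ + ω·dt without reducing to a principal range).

θ' = -2.8798 + -0.75·0.5 = -3.2548
R = v/ω = 0.5/-0.75 = -0.6667
x' = -2 + -0.6667·(sin -3.2548 − sin -2.8798) = -2.2479
y' = -4 − -0.6667·(cos -3.2548 − cos -2.8798) = -4.0184

(-2.2479, -4.0184, -3.2548)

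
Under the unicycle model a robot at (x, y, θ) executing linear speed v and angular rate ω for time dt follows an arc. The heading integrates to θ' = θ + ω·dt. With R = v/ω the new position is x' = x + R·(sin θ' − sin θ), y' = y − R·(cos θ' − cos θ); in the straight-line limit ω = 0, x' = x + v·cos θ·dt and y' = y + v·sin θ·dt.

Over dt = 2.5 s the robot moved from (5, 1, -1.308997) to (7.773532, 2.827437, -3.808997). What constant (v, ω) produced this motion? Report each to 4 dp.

Δθ = -3.808997 − -1.308997 = -2.500000
ω = Δθ/dt = -2.500000/2.5 = -1.0000
R = Δx/(sin θ' − sin θ) = 1.7500
v = R·ω = 1.7500·-1.0000 = -1.7500

v = -1.7500, ω = -1.0000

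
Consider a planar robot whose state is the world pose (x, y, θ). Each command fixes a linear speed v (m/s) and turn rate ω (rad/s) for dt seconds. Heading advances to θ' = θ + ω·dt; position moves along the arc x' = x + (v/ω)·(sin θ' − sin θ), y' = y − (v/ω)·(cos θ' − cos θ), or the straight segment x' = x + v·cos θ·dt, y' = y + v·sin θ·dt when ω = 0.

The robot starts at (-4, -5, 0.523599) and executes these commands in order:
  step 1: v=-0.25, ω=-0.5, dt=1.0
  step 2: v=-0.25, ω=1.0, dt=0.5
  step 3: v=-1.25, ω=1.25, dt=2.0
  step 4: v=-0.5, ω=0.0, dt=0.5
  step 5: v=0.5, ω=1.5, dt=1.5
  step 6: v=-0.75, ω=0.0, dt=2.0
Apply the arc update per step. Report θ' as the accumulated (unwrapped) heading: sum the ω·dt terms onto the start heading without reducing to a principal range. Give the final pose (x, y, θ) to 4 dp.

(-4.8465, -6.2273, 5.2736)

step 1: θ'=0.0236 (R=0.5000) → pose (-4.2382, -5.0668, 0.0236)
step 2: θ'=0.5236 (R=-0.2500) → pose (-4.3573, -5.1003, 0.5236)
step 3: θ'=3.0236 (R=-1.0000) → pose (-3.9750, -6.9593, 3.0236)
step 4: θ'=3.0236 (straight) → pose (-3.7268, -6.9888, 3.0236)
step 5: θ'=5.2736 (R=0.3333) → pose (-4.0482, -7.4972, 5.2736)
step 6: θ'=5.2736 (straight) → pose (-4.8465, -6.2273, 5.2736)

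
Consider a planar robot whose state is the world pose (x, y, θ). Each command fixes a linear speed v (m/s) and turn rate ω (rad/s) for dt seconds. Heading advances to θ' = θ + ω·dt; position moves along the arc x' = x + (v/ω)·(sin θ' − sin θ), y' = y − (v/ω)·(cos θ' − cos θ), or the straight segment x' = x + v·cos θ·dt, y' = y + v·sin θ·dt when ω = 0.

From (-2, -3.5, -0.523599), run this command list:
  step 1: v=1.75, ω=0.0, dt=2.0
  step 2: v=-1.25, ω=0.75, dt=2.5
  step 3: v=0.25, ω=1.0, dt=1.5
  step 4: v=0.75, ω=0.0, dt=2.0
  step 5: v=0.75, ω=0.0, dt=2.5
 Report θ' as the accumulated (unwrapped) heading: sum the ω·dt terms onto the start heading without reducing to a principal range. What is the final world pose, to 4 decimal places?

step 1: θ'=-0.5236 (straight) → pose (1.0311, -5.2500, -0.5236)
step 2: θ'=1.3514 (R=-1.6667) → pose (-1.4290, -6.3306, 1.3514)
step 3: θ'=2.8514 (R=0.2500) → pose (-1.6014, -6.0367, 2.8514)
step 4: θ'=2.8514 (straight) → pose (-3.0387, -5.6075, 2.8514)
step 5: θ'=2.8514 (straight) → pose (-4.8353, -5.0710, 2.8514)

(-4.8353, -5.0710, 2.8514)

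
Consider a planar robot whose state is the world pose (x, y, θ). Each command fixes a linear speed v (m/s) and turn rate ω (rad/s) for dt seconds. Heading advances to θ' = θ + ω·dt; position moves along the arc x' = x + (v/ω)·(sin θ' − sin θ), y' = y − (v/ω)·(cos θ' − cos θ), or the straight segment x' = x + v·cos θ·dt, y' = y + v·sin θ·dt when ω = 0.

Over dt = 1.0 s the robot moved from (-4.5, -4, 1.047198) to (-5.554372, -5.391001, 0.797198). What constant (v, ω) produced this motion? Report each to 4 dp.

Δθ = 0.797198 − 1.047198 = -0.250000
ω = Δθ/dt = -0.250000/1.0 = -0.2500
R = −Δy/(cos θ' − cos θ) = 7.0000
v = R·ω = 7.0000·-0.2500 = -1.7500

v = -1.7500, ω = -0.2500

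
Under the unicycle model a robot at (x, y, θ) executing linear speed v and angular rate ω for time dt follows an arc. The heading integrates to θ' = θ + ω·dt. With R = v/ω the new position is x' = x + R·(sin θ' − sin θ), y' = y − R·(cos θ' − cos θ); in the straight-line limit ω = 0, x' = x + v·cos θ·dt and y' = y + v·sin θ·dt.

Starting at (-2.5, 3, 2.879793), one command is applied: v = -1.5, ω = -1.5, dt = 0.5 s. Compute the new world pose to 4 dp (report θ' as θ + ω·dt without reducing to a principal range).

θ' = 2.8798 + -1.5·0.5 = 2.1298
R = v/ω = -1.5/-1.5 = 1.0000
x' = -2.5 + 1.0000·(sin 2.1298 − sin 2.8798) = -1.9110
y' = 3 − 1.0000·(cos 2.1298 − cos 2.8798) = 2.5644

(-1.9110, 2.5644, 2.1298)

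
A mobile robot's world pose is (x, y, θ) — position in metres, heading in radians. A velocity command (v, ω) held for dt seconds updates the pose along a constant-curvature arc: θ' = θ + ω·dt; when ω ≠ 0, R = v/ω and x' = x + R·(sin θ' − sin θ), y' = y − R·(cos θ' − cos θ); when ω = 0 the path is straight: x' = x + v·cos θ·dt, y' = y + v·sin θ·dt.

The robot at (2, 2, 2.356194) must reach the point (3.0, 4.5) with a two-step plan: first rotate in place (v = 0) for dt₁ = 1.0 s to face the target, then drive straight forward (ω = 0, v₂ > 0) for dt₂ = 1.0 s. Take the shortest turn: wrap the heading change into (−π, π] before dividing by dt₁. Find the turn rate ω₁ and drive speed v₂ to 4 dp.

ω₁ = -1.1659, v₂ = 2.6926

heading to target = atan2(4.5−2, 3−2) = 1.1903
Δθ = wrap(1.1903 − 2.3562) = -1.1659; ω₁ = Δθ/dt₁ = -1.1659
distance = √((3−2)² + (4.5−2)²) = 2.6926; v₂ = distance/dt₂ = 2.6926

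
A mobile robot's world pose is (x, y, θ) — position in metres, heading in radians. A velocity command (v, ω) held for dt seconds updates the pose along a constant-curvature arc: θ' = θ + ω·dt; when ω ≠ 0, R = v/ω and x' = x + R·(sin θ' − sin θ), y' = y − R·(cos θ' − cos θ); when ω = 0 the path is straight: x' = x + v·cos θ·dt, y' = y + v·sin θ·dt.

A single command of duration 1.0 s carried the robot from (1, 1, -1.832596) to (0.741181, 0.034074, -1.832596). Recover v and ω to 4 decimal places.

Δθ = -1.832596 − -1.832596 = 0.000000
ω = Δθ/dt = 0.000000/1.0 = 0.0000
ω = 0 → v = (Δx·cos θ + Δy·sin θ)/dt = 1.0000

v = 1.0000, ω = 0.0000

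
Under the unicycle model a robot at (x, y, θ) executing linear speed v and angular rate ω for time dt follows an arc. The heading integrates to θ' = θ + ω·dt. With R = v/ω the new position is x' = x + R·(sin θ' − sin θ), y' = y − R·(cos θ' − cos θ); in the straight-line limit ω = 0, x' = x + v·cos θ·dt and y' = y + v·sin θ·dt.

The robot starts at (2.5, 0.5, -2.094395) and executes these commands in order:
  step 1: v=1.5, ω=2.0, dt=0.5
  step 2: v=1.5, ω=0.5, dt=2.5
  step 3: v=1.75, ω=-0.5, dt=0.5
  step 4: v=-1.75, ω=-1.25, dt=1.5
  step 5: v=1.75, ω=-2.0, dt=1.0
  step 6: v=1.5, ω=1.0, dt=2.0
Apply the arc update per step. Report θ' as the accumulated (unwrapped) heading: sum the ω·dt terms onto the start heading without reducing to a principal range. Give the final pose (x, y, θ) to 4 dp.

(1.3901, -0.5280, -1.9694)

step 1: θ'=-1.0944 (R=0.7500) → pose (2.4830, -0.2189, -1.0944)
step 2: θ'=0.1556 (R=3.0000) → pose (5.6139, -1.8069, 0.1556)
step 3: θ'=-0.0944 (R=-3.5000) → pose (6.4862, -1.7802, -0.0944)
step 4: θ'=-1.9694 (R=1.4000) → pose (5.3279, 0.1569, -1.9694)
step 5: θ'=-3.9694 (R=-0.8750) → pose (3.8771, -0.0954, -3.9694)
step 6: θ'=-1.9694 (R=1.5000) → pose (1.3901, -0.5280, -1.9694)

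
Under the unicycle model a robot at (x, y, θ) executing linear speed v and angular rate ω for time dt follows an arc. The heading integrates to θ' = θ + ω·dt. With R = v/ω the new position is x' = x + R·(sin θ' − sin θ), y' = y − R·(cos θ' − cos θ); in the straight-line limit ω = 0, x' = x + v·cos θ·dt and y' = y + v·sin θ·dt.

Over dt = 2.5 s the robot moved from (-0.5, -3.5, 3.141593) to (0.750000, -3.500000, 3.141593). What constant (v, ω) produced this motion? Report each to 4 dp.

Δθ = 3.141593 − 3.141593 = 0.000000
ω = Δθ/dt = 0.000000/2.5 = 0.0000
ω = 0 → v = (Δx·cos θ + Δy·sin θ)/dt = -0.5000

v = -0.5000, ω = 0.0000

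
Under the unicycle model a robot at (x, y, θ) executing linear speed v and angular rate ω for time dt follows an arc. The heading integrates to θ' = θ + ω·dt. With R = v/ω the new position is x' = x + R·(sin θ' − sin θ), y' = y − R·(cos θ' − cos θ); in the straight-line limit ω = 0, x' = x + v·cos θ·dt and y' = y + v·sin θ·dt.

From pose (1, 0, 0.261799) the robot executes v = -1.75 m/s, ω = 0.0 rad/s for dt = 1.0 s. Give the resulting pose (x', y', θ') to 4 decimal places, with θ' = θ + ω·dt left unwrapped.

θ' = 0.2618 + 0.0·1.0 = 0.2618
ω = 0 → straight: x' = 1 + -1.75·cos(0.2618)·1.0 = -0.6904
y' = 0 + -1.75·sin(0.2618)·1.0 = -0.4529

(-0.6904, -0.4529, 0.2618)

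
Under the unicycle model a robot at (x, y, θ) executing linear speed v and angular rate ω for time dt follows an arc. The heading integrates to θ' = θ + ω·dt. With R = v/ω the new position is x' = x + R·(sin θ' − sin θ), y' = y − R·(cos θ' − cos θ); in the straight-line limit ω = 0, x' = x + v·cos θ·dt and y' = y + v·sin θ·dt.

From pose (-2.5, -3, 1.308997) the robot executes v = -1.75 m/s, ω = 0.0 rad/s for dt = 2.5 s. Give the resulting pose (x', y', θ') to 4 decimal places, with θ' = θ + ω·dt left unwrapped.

θ' = 1.3090 + 0.0·2.5 = 1.3090
ω = 0 → straight: x' = -2.5 + -1.75·cos(1.3090)·2.5 = -3.6323
y' = -3 + -1.75·sin(1.3090)·2.5 = -7.2259

(-3.6323, -7.2259, 1.3090)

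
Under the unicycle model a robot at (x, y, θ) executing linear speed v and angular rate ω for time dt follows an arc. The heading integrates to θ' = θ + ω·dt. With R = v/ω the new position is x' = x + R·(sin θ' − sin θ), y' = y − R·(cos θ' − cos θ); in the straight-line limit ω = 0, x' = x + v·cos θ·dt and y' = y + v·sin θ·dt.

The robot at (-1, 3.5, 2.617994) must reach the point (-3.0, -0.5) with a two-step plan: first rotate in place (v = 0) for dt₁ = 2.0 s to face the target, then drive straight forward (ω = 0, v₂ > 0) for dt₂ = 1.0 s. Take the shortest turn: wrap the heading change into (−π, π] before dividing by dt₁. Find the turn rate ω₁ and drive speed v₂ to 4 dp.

heading to target = atan2(-0.5−3.5, -3−-1) = -2.0344
Δθ = wrap(-2.0344 − 2.6180) = 1.6307; ω₁ = Δθ/dt₁ = 0.8154
distance = √((-3−-1)² + (-0.5−3.5)²) = 4.4721; v₂ = distance/dt₂ = 4.4721

ω₁ = 0.8154, v₂ = 4.4721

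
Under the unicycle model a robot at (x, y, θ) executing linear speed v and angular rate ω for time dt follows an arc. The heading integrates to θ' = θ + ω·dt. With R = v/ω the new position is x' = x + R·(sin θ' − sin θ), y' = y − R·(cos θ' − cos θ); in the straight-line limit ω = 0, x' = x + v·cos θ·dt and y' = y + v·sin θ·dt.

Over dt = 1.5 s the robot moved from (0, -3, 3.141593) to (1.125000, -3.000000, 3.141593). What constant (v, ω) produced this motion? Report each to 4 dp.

v = -0.7500, ω = 0.0000

Δθ = 3.141593 − 3.141593 = 0.000000
ω = Δθ/dt = 0.000000/1.5 = 0.0000
ω = 0 → v = (Δx·cos θ + Δy·sin θ)/dt = -0.7500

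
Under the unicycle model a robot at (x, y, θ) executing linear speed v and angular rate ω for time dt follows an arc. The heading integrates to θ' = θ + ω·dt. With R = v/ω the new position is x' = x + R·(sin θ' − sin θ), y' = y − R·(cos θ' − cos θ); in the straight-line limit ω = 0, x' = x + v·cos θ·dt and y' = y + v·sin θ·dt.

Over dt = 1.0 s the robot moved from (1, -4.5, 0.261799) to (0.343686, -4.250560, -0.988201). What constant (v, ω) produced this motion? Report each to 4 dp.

Δθ = -0.988201 − 0.261799 = -1.250000
ω = Δθ/dt = -1.250000/1.0 = -1.2500
R = Δx/(sin θ' − sin θ) = 0.6000
v = R·ω = 0.6000·-1.2500 = -0.7500

v = -0.7500, ω = -1.2500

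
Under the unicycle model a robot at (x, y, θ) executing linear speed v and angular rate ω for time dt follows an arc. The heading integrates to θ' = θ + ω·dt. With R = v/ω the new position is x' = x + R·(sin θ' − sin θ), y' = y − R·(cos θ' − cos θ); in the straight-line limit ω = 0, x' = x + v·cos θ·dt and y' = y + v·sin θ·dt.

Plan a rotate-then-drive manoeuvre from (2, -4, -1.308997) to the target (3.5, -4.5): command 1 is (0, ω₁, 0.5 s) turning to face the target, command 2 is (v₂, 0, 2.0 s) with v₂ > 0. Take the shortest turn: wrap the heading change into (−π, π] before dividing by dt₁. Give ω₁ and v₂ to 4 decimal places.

heading to target = atan2(-4.5−-4, 3.5−2) = -0.3218
Δθ = wrap(-0.3218 − -1.3090) = 0.9872; ω₁ = Δθ/dt₁ = 1.9745
distance = √((3.5−2)² + (-4.5−-4)²) = 1.5811; v₂ = distance/dt₂ = 0.7906

ω₁ = 1.9745, v₂ = 0.7906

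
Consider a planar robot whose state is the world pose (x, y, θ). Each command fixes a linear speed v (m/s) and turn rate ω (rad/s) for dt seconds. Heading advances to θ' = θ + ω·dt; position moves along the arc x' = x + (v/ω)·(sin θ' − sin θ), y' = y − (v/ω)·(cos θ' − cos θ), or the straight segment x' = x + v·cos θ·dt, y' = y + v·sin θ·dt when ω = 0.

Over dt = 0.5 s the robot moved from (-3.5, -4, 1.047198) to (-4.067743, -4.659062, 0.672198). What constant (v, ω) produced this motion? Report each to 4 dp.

Δθ = 0.672198 − 1.047198 = -0.375000
ω = Δθ/dt = -0.375000/0.5 = -0.7500
R = −Δy/(cos θ' − cos θ) = 2.3333
v = R·ω = 2.3333·-0.7500 = -1.7500

v = -1.7500, ω = -0.7500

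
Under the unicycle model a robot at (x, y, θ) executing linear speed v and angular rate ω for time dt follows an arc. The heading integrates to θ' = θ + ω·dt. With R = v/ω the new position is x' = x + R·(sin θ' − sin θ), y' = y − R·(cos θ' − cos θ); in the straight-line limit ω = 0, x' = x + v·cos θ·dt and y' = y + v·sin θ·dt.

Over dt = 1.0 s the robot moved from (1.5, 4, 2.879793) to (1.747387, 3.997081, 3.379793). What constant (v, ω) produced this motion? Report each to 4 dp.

Δθ = 3.379793 − 2.879793 = 0.500000
ω = Δθ/dt = 0.500000/1.0 = 0.5000
R = Δx/(sin θ' − sin θ) = -0.5000
v = R·ω = -0.5000·0.5000 = -0.2500

v = -0.2500, ω = 0.5000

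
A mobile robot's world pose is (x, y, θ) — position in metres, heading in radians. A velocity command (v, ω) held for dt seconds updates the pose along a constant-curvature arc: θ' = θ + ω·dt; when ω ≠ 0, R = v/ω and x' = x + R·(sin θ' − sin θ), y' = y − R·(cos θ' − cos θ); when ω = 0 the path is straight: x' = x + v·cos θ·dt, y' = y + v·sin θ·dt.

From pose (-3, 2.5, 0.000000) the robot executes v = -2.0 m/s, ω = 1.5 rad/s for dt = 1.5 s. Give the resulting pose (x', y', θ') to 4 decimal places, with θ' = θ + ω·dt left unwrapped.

θ' = 0.0000 + 1.5·1.5 = 2.2500
R = v/ω = -2.0/1.5 = -1.3333
x' = -3 + -1.3333·(sin 2.2500 − sin 0.0000) = -4.0374
y' = 2.5 − -1.3333·(cos 2.2500 − cos 0.0000) = 0.3291

(-4.0374, 0.3291, 2.2500)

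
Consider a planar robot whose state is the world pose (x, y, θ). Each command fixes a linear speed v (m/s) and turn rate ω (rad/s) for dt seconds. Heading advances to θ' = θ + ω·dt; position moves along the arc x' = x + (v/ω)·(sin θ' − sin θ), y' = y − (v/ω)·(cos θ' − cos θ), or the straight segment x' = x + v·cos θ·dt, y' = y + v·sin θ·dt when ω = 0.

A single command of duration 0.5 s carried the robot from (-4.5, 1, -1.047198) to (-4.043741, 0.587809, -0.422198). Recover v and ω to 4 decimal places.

v = 1.2500, ω = 1.2500

Δθ = -0.422198 − -1.047198 = 0.625000
ω = Δθ/dt = 0.625000/0.5 = 1.2500
R = Δx/(sin θ' − sin θ) = 1.0000
v = R·ω = 1.0000·1.2500 = 1.2500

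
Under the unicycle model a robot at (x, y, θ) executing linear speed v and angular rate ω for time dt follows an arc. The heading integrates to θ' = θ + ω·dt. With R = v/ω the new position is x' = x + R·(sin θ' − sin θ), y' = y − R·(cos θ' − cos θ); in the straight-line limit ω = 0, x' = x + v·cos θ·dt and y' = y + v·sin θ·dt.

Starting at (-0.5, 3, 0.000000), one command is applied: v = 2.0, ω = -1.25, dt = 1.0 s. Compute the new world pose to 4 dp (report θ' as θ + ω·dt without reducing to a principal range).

θ' = 0.0000 + -1.25·1.0 = -1.2500
R = v/ω = 2.0/-1.25 = -1.6000
x' = -0.5 + -1.6000·(sin -1.2500 − sin 0.0000) = 1.0184
y' = 3 − -1.6000·(cos -1.2500 − cos 0.0000) = 1.9045

(1.0184, 1.9045, -1.2500)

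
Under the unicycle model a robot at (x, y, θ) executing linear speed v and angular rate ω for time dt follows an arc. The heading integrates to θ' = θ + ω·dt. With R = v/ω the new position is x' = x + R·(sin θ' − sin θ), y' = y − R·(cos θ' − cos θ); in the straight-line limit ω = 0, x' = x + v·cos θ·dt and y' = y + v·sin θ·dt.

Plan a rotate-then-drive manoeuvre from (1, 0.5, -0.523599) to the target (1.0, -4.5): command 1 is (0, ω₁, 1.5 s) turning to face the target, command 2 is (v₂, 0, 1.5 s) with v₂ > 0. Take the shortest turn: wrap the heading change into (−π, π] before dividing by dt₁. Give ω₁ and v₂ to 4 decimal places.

ω₁ = -0.6981, v₂ = 3.3333

heading to target = atan2(-4.5−0.5, 1−1) = -1.5708
Δθ = wrap(-1.5708 − -0.5236) = -1.0472; ω₁ = Δθ/dt₁ = -0.6981
distance = √((1−1)² + (-4.5−0.5)²) = 5.0000; v₂ = distance/dt₂ = 3.3333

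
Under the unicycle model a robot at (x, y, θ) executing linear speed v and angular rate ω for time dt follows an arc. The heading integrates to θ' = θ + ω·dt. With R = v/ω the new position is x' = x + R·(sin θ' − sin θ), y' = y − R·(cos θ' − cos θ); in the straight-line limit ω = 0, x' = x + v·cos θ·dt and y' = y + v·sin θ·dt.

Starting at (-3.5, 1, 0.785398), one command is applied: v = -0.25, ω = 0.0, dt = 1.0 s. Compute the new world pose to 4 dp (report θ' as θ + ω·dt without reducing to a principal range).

θ' = 0.7854 + 0.0·1.0 = 0.7854
ω = 0 → straight: x' = -3.5 + -0.25·cos(0.7854)·1.0 = -3.6768
y' = 1 + -0.25·sin(0.7854)·1.0 = 0.8232

(-3.6768, 0.8232, 0.7854)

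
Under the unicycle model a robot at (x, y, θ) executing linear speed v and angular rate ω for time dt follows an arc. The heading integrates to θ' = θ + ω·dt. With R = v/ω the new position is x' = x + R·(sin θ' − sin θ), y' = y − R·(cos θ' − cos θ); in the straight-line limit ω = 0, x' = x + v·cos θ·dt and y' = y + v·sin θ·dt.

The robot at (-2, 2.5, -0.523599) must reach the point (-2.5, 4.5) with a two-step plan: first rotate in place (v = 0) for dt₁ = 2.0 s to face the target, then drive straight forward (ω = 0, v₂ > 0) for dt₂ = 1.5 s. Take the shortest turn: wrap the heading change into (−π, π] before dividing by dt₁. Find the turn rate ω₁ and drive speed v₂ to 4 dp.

ω₁ = 1.1697, v₂ = 1.3744

heading to target = atan2(4.5−2.5, -2.5−-2) = 1.8158
Δθ = wrap(1.8158 − -0.5236) = 2.3394; ω₁ = Δθ/dt₁ = 1.1697
distance = √((-2.5−-2)² + (4.5−2.5)²) = 2.0616; v₂ = distance/dt₂ = 1.3744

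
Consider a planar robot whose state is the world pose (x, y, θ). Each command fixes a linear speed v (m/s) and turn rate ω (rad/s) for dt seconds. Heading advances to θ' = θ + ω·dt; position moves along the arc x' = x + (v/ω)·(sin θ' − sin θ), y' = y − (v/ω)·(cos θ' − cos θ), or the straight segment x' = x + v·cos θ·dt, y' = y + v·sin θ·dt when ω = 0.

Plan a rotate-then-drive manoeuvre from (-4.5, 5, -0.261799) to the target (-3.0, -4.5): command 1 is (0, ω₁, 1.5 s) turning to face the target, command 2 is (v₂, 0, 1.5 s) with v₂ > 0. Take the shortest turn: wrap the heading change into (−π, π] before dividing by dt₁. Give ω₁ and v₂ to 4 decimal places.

heading to target = atan2(-4.5−5, -3−-4.5) = -1.4142
Δθ = wrap(-1.4142 − -0.2618) = -1.1524; ω₁ = Δθ/dt₁ = -0.7683
distance = √((-3−-4.5)² + (-4.5−5)²) = 9.6177; v₂ = distance/dt₂ = 6.4118

ω₁ = -0.7683, v₂ = 6.4118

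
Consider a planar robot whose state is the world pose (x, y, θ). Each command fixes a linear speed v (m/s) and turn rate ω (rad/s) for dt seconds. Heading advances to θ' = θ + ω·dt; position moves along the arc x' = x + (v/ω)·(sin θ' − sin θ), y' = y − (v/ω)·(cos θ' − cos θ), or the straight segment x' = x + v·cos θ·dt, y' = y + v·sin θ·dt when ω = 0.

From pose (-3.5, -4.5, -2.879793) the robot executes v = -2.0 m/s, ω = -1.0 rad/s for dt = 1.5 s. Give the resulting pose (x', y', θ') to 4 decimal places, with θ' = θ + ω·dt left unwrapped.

(-1.0920, -5.7789, -4.3798)

θ' = -2.8798 + -1.0·1.5 = -4.3798
R = v/ω = -2.0/-1.0 = 2.0000
x' = -3.5 + 2.0000·(sin -4.3798 − sin -2.8798) = -1.0920
y' = -4.5 − 2.0000·(cos -4.3798 − cos -2.8798) = -5.7789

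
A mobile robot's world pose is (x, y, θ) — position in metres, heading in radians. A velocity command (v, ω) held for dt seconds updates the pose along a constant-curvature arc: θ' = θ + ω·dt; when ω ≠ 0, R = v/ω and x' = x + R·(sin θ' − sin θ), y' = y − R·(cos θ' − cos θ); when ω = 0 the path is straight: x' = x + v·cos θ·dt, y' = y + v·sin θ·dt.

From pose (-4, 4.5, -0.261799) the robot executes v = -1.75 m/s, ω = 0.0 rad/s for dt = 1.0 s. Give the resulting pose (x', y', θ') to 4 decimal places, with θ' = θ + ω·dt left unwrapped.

(-5.6904, 4.9529, -0.2618)

θ' = -0.2618 + 0.0·1.0 = -0.2618
ω = 0 → straight: x' = -4 + -1.75·cos(-0.2618)·1.0 = -5.6904
y' = 4.5 + -1.75·sin(-0.2618)·1.0 = 4.9529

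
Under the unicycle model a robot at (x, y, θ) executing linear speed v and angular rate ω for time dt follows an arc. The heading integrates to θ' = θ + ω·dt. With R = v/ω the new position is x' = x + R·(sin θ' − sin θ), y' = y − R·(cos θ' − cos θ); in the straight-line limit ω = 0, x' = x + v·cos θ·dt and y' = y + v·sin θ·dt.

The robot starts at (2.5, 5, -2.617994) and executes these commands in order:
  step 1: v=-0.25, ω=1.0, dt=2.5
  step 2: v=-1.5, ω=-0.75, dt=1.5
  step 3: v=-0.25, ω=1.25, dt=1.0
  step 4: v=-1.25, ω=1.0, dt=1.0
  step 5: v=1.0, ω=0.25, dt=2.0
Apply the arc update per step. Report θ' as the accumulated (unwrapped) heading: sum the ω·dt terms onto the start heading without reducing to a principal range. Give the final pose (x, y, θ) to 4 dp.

step 1: θ'=-0.1180 (R=-0.2500) → pose (2.4044, 5.4648, -0.1180)
step 2: θ'=-1.2430 (R=2.0000) → pose (0.7464, 6.8069, -1.2430)
step 3: θ'=0.0070 (R=-0.2000) → pose (0.5556, 6.9425, 0.0070)
step 4: θ'=1.0070 (R=-1.2500) → pose (-0.4922, 6.3606, 1.0070)
step 5: θ'=1.5070 (R=4.0000) → pose (0.1187, 8.2431, 1.5070)

(0.1187, 8.2431, 1.5070)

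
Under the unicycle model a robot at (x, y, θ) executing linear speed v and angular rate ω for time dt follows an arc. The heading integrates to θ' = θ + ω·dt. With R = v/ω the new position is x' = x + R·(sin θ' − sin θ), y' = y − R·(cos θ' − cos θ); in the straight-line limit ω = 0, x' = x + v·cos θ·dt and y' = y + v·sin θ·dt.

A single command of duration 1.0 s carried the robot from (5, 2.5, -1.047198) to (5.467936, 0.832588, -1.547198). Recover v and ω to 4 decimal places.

v = 1.7500, ω = -0.5000

Δθ = -1.547198 − -1.047198 = -0.500000
ω = Δθ/dt = -0.500000/1.0 = -0.5000
R = −Δy/(cos θ' − cos θ) = -3.5000
v = R·ω = -3.5000·-0.5000 = 1.7500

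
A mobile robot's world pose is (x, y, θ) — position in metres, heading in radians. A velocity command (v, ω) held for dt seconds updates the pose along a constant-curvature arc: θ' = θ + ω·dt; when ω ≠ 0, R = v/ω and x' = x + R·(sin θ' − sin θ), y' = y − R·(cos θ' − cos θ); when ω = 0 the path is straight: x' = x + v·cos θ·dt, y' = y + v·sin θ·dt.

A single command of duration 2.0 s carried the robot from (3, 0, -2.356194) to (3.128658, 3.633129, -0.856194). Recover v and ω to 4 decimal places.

Δθ = -0.856194 − -2.356194 = 1.500000
ω = Δθ/dt = 1.500000/2.0 = 0.7500
R = −Δy/(cos θ' − cos θ) = -2.6667
v = R·ω = -2.6667·0.7500 = -2.0000

v = -2.0000, ω = 0.7500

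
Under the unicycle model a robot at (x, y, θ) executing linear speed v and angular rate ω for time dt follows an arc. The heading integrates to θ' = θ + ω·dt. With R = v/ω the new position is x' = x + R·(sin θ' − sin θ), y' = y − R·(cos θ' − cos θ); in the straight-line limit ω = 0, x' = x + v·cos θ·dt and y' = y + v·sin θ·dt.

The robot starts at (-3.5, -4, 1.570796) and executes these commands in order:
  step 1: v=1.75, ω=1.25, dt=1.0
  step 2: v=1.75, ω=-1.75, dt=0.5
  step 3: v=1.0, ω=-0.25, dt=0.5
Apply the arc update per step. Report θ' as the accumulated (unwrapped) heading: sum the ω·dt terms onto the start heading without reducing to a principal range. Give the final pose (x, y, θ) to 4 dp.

(-5.2274, -1.6132, 1.8208)

step 1: θ'=2.8208 (R=1.4000) → pose (-4.4585, -2.6714, 2.8208)
step 2: θ'=1.9458 (R=-1.0000) → pose (-5.0737, -2.0887, 1.9458)
step 3: θ'=1.8208 (R=-4.0000) → pose (-5.2274, -1.6132, 1.8208)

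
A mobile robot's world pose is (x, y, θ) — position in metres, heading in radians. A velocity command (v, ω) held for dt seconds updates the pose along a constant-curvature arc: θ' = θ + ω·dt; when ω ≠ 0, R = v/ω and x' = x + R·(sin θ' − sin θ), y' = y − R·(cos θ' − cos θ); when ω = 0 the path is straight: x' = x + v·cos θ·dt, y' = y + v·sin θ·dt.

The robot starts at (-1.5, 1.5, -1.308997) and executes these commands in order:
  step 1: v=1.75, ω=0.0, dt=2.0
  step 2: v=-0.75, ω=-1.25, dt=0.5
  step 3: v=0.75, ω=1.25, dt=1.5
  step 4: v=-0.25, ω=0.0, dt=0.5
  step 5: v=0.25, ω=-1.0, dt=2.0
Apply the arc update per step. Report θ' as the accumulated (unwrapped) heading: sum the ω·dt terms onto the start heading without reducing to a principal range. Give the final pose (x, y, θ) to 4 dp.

(0.0313, -2.6839, -2.0590)

step 1: θ'=-1.3090 (straight) → pose (-0.5941, -1.8807, -1.3090)
step 2: θ'=-1.9340 (R=0.6000) → pose (-0.5754, -1.5123, -1.9340)
step 3: θ'=-0.0590 (R=0.6000) → pose (-0.0500, -2.3244, -0.0590)
step 4: θ'=-0.0590 (straight) → pose (-0.1747, -2.3170, -0.0590)
step 5: θ'=-2.0590 (R=-0.2500) → pose (0.0313, -2.6839, -2.0590)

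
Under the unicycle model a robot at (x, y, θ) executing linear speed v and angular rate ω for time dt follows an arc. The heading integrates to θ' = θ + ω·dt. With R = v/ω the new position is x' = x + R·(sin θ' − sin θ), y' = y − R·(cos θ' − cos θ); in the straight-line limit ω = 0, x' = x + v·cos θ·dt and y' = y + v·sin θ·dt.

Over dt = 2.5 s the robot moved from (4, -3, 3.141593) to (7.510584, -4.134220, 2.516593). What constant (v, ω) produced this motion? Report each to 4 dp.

Δθ = 2.516593 − 3.141593 = -0.625000
ω = Δθ/dt = -0.625000/2.5 = -0.2500
R = Δx/(sin θ' − sin θ) = 6.0000
v = R·ω = 6.0000·-0.2500 = -1.5000

v = -1.5000, ω = -0.2500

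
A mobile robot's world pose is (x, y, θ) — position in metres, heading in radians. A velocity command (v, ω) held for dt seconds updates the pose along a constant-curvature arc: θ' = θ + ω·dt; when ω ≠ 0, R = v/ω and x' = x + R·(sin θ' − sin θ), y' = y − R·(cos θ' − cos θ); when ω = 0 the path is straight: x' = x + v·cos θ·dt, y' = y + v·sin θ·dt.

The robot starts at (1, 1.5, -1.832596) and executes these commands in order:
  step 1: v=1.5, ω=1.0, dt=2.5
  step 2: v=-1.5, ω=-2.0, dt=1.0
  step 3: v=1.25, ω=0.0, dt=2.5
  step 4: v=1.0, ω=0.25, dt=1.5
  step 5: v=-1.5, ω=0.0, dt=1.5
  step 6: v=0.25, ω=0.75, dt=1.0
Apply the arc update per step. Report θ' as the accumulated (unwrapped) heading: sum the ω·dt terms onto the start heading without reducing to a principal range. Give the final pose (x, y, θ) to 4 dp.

(2.4465, -2.3434, -0.2076)

step 1: θ'=0.6674 (R=1.5000) → pose (3.3773, -0.0664, 0.6674)
step 2: θ'=-1.3326 (R=0.7500) → pose (2.1843, 0.3457, -1.3326)
step 3: θ'=-1.3326 (straight) → pose (2.9216, -2.6910, -1.3326)
step 4: θ'=-0.9576 (R=4.0000) → pose (3.5374, -4.0492, -0.9576)
step 5: θ'=-0.9576 (straight) → pose (2.2426, -2.2091, -0.9576)
step 6: θ'=-0.2076 (R=0.3333) → pose (2.4465, -2.3434, -0.2076)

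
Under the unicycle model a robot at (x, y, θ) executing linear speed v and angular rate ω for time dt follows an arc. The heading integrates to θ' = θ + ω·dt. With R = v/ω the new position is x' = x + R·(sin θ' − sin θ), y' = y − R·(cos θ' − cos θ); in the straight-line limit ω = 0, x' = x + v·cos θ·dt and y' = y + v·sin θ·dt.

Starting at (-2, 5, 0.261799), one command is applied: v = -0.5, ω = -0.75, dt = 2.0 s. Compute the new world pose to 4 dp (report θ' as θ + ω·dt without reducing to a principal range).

(-2.8027, 5.4263, -1.2382)

θ' = 0.2618 + -0.75·2.0 = -1.2382
R = v/ω = -0.5/-0.75 = 0.6667
x' = -2 + 0.6667·(sin -1.2382 − sin 0.2618) = -2.8027
y' = 5 − 0.6667·(cos -1.2382 − cos 0.2618) = 5.4263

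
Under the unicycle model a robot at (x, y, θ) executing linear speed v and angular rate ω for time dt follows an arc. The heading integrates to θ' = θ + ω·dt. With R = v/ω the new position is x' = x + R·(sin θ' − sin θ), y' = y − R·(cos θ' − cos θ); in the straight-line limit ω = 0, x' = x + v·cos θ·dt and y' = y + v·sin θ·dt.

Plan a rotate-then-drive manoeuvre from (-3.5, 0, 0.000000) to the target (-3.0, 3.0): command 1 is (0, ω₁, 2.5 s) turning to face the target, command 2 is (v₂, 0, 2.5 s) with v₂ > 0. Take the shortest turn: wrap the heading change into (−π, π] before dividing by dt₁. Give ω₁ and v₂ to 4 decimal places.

ω₁ = 0.5623, v₂ = 1.2166

heading to target = atan2(3−0, -3−-3.5) = 1.4056
Δθ = wrap(1.4056 − 0.0000) = 1.4056; ω₁ = Δθ/dt₁ = 0.5623
distance = √((-3−-3.5)² + (3−0)²) = 3.0414; v₂ = distance/dt₂ = 1.2166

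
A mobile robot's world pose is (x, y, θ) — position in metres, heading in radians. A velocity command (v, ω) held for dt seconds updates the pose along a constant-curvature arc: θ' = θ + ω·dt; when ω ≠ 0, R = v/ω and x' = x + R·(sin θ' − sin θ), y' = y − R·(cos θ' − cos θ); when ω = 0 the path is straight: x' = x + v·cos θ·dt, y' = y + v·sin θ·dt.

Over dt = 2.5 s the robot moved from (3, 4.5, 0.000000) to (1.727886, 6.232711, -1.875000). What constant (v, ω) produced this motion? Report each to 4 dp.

v = -1.0000, ω = -0.7500

Δθ = -1.875000 − 0.000000 = -1.875000
ω = Δθ/dt = -1.875000/2.5 = -0.7500
R = −Δy/(cos θ' − cos θ) = 1.3333
v = R·ω = 1.3333·-0.7500 = -1.0000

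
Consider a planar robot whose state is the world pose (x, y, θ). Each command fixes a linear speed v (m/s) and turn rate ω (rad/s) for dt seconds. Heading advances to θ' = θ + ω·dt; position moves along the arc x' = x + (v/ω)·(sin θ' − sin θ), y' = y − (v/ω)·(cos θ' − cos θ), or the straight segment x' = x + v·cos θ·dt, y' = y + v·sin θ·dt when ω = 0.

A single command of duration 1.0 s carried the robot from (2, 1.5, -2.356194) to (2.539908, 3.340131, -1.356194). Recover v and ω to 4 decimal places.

Δθ = -1.356194 − -2.356194 = 1.000000
ω = Δθ/dt = 1.000000/1.0 = 1.0000
R = −Δy/(cos θ' − cos θ) = -2.0000
v = R·ω = -2.0000·1.0000 = -2.0000

v = -2.0000, ω = 1.0000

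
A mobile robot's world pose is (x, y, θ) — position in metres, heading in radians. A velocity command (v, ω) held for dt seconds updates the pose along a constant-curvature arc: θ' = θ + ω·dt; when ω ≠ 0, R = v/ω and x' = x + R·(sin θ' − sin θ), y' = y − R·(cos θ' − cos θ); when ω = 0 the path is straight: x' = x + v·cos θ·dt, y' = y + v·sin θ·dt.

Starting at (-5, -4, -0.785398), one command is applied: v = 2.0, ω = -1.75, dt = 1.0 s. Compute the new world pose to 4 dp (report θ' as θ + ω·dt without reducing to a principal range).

(-5.1570, -5.7473, -2.5354)

θ' = -0.7854 + -1.75·1.0 = -2.5354
R = v/ω = 2.0/-1.75 = -1.1429
x' = -5 + -1.1429·(sin -2.5354 − sin -0.7854) = -5.1570
y' = -4 − -1.1429·(cos -2.5354 − cos -0.7854) = -5.7473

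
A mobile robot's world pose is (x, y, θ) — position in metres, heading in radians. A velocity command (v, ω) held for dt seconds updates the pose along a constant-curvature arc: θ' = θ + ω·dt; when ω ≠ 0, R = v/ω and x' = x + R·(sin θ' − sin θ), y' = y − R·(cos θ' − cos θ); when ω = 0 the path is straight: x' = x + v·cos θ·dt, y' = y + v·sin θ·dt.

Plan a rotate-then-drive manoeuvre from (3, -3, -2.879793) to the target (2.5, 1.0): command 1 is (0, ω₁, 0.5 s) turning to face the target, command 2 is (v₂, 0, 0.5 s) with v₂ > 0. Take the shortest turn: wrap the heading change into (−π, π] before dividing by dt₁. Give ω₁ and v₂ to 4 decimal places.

heading to target = atan2(1−-3, 2.5−3) = 1.6952
Δθ = wrap(1.6952 − -2.8798) = -1.7082; ω₁ = Δθ/dt₁ = -3.4165
distance = √((2.5−3)² + (1−-3)²) = 4.0311; v₂ = distance/dt₂ = 8.0623

ω₁ = -3.4165, v₂ = 8.0623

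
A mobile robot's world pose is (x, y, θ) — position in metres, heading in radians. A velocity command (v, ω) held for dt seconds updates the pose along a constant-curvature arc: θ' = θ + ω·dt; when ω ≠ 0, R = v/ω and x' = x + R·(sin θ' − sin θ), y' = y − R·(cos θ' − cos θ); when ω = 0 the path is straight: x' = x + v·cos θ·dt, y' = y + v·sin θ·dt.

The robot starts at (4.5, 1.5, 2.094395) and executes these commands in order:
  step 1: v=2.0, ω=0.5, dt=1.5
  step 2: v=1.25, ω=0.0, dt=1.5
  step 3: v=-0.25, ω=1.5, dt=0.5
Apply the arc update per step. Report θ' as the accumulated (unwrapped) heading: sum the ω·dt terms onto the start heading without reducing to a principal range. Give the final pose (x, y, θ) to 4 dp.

(0.5362, 3.8832, 3.5944)

step 1: θ'=2.8444 (R=4.0000) → pose (2.2073, 3.3246, 2.8444)
step 2: θ'=2.8444 (straight) → pose (0.4145, 3.8737, 2.8444)
step 3: θ'=3.5944 (R=-0.1667) → pose (0.5362, 3.8832, 3.5944)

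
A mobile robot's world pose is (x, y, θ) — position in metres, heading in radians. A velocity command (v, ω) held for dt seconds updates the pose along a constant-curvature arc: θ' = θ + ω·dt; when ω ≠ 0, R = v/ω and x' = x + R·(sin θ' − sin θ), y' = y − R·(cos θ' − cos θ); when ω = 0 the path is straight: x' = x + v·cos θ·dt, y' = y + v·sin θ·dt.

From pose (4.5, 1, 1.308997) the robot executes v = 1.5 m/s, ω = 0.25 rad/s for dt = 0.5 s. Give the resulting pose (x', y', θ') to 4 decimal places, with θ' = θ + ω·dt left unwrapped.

θ' = 1.3090 + 0.25·0.5 = 1.4340
R = v/ω = 1.5/0.25 = 6.0000
x' = 4.5 + 6.0000·(sin 1.4340 − sin 1.3090) = 4.6484
y' = 1 − 6.0000·(cos 1.4340 − cos 1.3090) = 1.7347

(4.6484, 1.7347, 1.4340)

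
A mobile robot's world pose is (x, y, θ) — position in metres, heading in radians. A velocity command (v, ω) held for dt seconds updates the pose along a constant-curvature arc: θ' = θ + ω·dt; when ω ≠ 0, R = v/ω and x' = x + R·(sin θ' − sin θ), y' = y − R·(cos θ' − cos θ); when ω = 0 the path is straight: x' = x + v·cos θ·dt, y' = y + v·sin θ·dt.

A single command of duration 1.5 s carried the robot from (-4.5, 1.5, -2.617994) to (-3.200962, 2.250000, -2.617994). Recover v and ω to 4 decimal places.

v = -1.0000, ω = 0.0000

Δθ = -2.617994 − -2.617994 = 0.000000
ω = Δθ/dt = 0.000000/1.5 = 0.0000
ω = 0 → v = (Δx·cos θ + Δy·sin θ)/dt = -1.0000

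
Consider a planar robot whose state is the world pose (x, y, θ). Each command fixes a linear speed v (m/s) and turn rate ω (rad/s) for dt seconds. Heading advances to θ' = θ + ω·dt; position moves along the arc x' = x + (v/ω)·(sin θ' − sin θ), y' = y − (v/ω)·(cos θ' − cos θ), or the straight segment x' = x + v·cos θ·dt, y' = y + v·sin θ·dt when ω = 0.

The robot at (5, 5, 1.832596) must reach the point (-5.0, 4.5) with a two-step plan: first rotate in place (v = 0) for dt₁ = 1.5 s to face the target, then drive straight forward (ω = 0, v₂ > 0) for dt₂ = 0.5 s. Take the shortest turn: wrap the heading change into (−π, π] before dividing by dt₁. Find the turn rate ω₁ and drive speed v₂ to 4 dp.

heading to target = atan2(4.5−5, -5−5) = -3.0916
Δθ = wrap(-3.0916 − 1.8326) = 1.3590; ω₁ = Δθ/dt₁ = 0.9060
distance = √((-5−5)² + (4.5−5)²) = 10.0125; v₂ = distance/dt₂ = 20.0250

ω₁ = 0.9060, v₂ = 20.0250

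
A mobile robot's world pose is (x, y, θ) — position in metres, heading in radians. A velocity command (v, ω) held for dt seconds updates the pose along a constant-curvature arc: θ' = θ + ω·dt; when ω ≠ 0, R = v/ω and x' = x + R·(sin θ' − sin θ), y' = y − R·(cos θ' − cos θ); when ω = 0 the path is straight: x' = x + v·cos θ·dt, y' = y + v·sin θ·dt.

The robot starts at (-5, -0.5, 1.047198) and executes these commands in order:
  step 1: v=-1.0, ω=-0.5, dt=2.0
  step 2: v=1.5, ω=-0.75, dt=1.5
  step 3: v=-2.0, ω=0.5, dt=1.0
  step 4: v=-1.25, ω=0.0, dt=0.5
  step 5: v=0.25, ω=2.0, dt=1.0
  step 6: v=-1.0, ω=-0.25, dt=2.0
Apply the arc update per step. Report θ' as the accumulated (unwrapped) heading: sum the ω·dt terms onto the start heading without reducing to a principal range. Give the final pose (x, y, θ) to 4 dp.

(-7.2203, -2.4879, 0.9222)

step 1: θ'=0.0472 (R=2.0000) → pose (-6.6377, -1.4978, 0.0472)
step 2: θ'=-1.0778 (R=-2.0000) → pose (-4.7815, -2.5490, -1.0778)
step 3: θ'=-0.5778 (R=-4.0000) → pose (-6.1204, -1.0914, -0.5778)
step 4: θ'=-0.5778 (straight) → pose (-6.6440, -0.7501, -0.5778)
step 5: θ'=1.4222 (R=0.1250) → pose (-6.4521, -0.6639, 1.4222)
step 6: θ'=0.9222 (R=4.0000) → pose (-7.2203, -2.4879, 0.9222)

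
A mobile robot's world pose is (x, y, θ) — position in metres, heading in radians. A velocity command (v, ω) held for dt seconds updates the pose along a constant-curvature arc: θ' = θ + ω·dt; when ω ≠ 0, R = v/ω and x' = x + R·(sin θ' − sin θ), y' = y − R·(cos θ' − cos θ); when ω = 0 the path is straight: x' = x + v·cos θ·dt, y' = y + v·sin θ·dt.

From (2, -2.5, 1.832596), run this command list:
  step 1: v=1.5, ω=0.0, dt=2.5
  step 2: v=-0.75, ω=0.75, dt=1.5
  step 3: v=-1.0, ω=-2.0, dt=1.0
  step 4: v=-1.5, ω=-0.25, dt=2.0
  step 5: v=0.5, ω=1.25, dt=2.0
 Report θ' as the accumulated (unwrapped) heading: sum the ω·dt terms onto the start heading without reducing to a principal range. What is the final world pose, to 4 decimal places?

step 1: θ'=1.8326 (straight) → pose (1.0294, 1.1222, 1.8326)
step 2: θ'=2.9576 (R=-1.0000) → pose (1.8124, 0.3979, 2.9576)
step 3: θ'=0.9576 (R=0.5000) → pose (2.1298, -0.3814, 0.9576)
step 4: θ'=0.4576 (R=6.0000) → pose (-0.1263, -2.3112, 0.4576)
step 5: θ'=2.9576 (R=0.4000) → pose (-0.2298, -1.5591, 2.9576)

(-0.2298, -1.5591, 2.9576)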